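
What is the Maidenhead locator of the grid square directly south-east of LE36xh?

LE46ag

Longitude subsquare x = 23; +1 → 24, wraps to 0 = a, carry into square.
Longitude square 3; +1 → 4.
Latitude subsquare h = 7; −1 → 6 = g.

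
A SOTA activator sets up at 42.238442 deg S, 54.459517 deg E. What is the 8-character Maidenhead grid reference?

Shift to the Maidenhead origin (180°W, 90°S): lon 234.45952, lat 47.76156.
Field: lon ⌊234.45952/20⌋ = 11 → L; lat ⌊47.76156/10⌋ = 4 → E.
Square: lon ⌊14.45952/2⌋ = 7; lat ⌊7.76156/1⌋ = 7.
Subsquare: lon ⌊0.45952/0.0833333⌋ = 5 → f; lat ⌊0.76156/0.0416667⌋ = 18 → s.
Extended square: lon ⌊0.04285/0.00833333⌋ = 5; lat ⌊0.01156/0.00416667⌋ = 2.

LE77fs52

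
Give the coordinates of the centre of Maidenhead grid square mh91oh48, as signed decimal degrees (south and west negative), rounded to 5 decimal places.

-18.67292, 79.20417

Field M=12, H=7: +12·20° lon, +7·10° lat → SW at lon 60°, lat -20°.
Square 9, 1: +9·2° lon, +1·1° lat → SW at lon 78°, lat -19°.
Subsquare o=14, h=7: +14·0.0833333° lon, +7·0.0416667° lat → SW at lon 79.1667°, lat -18.7083°.
Extended square 4, 8: +4·0.00833333° lon, +8·0.00416667° lat → SW at lon 79.2°, lat -18.675°.
Cell spans 0.00833333° lon × 0.00416667° lat. Centre is SW corner plus half of each.
latitude -18.67292, longitude 79.20417.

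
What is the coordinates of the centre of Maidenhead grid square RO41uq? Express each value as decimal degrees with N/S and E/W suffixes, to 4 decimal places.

Field R=17, O=14: +17·20° lon, +14·10° lat → SW at lon 160°, lat 50°.
Square 4, 1: +4·2° lon, +1·1° lat → SW at lon 168°, lat 51°.
Subsquare u=20, q=16: +20·0.0833333° lon, +16·0.0416667° lat → SW at lon 169.667°, lat 51.6667°.
Cell spans 0.0833333° lon × 0.0416667° lat. Centre is SW corner plus half of each.
latitude 51.6875° N, longitude 169.7083° E.

51.6875° N, 169.7083° E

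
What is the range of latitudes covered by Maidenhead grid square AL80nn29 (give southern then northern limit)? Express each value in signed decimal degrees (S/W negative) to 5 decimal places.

20.57917, 20.58333

Field A=0, L=11: +0·20° lon, +11·10° lat → SW at lon -180°, lat 20°.
Square 8, 0: +8·2° lon, +0·1° lat → SW at lon -164°, lat 20°.
Subsquare n=13, n=13: +13·0.0833333° lon, +13·0.0416667° lat → SW at lon -162.917°, lat 20.5417°.
Extended square 2, 9: +2·0.00833333° lon, +9·0.00416667° lat → SW at lon -162.9°, lat 20.5792°.
Cell spans 0.00833333° lon × 0.00416667° lat.
south 20.57917, north 20.58333.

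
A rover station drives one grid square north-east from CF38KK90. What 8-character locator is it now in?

Longitude extended square 9; +1 → 10, wraps to 0, carry into subsquare.
Longitude subsquare k = 10; +1 → 11 = l.
Latitude extended square 0; +1 → 1.

CF38lk01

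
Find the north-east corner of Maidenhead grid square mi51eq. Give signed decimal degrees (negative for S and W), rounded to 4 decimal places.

Field M=12, I=8: +12·20° lon, +8·10° lat → SW at lon 60°, lat -10°.
Square 5, 1: +5·2° lon, +1·1° lat → SW at lon 70°, lat -9°.
Subsquare e=4, q=16: +4·0.0833333° lon, +16·0.0416667° lat → SW at lon 70.3333°, lat -8.33333°.
Cell spans 0.0833333° lon × 0.0416667° lat. NE corner is SW corner plus one full cell.
latitude -8.2917, longitude 70.4167.

-8.2917, 70.4167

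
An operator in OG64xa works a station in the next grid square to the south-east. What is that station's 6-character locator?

OG73ax

Longitude subsquare x = 23; +1 → 24, wraps to 0 = a, carry into square.
Longitude square 6; +1 → 7.
Latitude subsquare a = 0; −1 → -1, wraps to 23 = x, carry into square.
Latitude square 4; −1 → 3.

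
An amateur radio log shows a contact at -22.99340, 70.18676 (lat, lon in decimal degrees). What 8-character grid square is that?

MG57ca21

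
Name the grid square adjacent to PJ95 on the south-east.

Longitude square 9; +1 → 10, wraps to 0, carry into field.
Longitude field P = 15; +1 → 16 = Q.
Latitude square 5; −1 → 4.

QJ04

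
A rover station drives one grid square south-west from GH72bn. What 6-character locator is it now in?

Longitude subsquare b = 1; −1 → 0 = a.
Latitude subsquare n = 13; −1 → 12 = m.

GH72am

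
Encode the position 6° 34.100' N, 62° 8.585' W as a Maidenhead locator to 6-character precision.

FJ86wn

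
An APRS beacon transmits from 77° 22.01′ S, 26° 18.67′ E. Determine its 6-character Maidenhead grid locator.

KB32dp

Shift to the Maidenhead origin (180°W, 90°S): lon 206.3112, lat 12.6332.
Field: lon ⌊206.3112/20⌋ = 10 → K; lat ⌊12.6332/10⌋ = 1 → B.
Square: lon ⌊6.3112/2⌋ = 3; lat ⌊2.6332/1⌋ = 2.
Subsquare: lon ⌊0.3112/0.0833333⌋ = 3 → d; lat ⌊0.6332/0.0416667⌋ = 15 → p.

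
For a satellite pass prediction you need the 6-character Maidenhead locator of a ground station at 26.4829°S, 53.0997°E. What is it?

LG63nm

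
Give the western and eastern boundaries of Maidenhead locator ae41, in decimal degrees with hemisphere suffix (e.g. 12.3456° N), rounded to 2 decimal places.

Field A=0, E=4: +0·20° lon, +4·10° lat → SW at lon -180°, lat -50°.
Square 4, 1: +4·2° lon, +1·1° lat → SW at lon -172°, lat -49°.
Cell spans 2° lon × 1° lat.
west 172.00° W, east 170.00° W.

172.00° W, 170.00° W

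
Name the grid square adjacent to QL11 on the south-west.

QL00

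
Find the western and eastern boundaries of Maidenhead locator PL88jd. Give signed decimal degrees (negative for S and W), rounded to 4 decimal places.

Field P=15, L=11: +15·20° lon, +11·10° lat → SW at lon 120°, lat 20°.
Square 8, 8: +8·2° lon, +8·1° lat → SW at lon 136°, lat 28°.
Subsquare j=9, d=3: +9·0.0833333° lon, +3·0.0416667° lat → SW at lon 136.75°, lat 28.125°.
Cell spans 0.0833333° lon × 0.0416667° lat.
west 136.7500, east 136.8333.

136.7500, 136.8333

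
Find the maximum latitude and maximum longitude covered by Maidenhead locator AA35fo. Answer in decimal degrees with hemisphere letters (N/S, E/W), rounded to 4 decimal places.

Field A=0, A=0: +0·20° lon, +0·10° lat → SW at lon -180°, lat -90°.
Square 3, 5: +3·2° lon, +5·1° lat → SW at lon -174°, lat -85°.
Subsquare f=5, o=14: +5·0.0833333° lon, +14·0.0416667° lat → SW at lon -173.583°, lat -84.4167°.
Cell spans 0.0833333° lon × 0.0416667° lat. NE corner is SW corner plus one full cell.
latitude 84.3750° S, longitude 173.5000° W.

84.3750° S, 173.5000° W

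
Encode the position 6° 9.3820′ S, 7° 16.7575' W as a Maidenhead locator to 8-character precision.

II63iu62

Shift to the Maidenhead origin (180°W, 90°S): lon 172.72071, lat 83.84363.
Field (20°×10°, letters A–R): 172.72071/20 → 8 → I, 83.84363/10 → 8 → I; chars II.
Square (2°×1°, digits 0–9): 12.72071/2 → 6, 3.84363/1 → 3; chars 63.
Subsquare (5′×2.5′, letters a–x): 0.72071/0.0833333 → 8 → i, 0.84363/0.0416667 → 20 → u; chars iu.
Extended square (30″×15″, digits 0–9): 0.05404/0.00833333 → 6, 0.01030/0.00416667 → 2; chars 62.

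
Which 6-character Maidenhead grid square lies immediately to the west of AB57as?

AB47xs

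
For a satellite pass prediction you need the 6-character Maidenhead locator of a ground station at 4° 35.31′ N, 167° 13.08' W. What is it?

AJ64jo

Offset from 180°W / 90°S: lon 12.7820°, lat 94.5885°.
Field: 12.7820/20 → 0 → A, 94.5885/10 → 9 → J; chars AJ.
Square: 12.7820/2 → 6, 4.5885/1 → 4; chars 64.
Subsquare: 0.7820/0.0833333 → 9 → j, 0.5885/0.0416667 → 14 → o; chars jo.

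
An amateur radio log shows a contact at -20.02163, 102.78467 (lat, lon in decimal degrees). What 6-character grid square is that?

OG19jx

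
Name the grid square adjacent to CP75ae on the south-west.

CP65xd

Longitude subsquare a = 0; −1 → -1, wraps to 23 = x, carry into square.
Longitude square 7; −1 → 6.
Latitude subsquare e = 4; −1 → 3 = d.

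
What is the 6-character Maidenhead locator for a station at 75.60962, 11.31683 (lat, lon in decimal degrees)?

JQ55po

Shift to the Maidenhead origin (180°W, 90°S): lon 191.3168, lat 165.6096.
Field: 191.3168/20 → 9 → J, 165.6096/10 → 16 → Q; chars JQ.
Square: 11.3168/2 → 5, 5.6096/1 → 5; chars 55.
Subsquare: 1.3168/0.0833333 → 15 → p, 0.6096/0.0416667 → 14 → o; chars po.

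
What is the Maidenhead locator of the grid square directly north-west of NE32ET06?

NE32dt97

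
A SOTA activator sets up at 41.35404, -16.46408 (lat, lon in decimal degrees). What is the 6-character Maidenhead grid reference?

IN11si

Offset from 180°W / 90°S: lon 163.5359°, lat 131.3540°.
Field (20°×10°, letters A–R): 163.5359/20 → 8 → I, 131.3540/10 → 13 → N; chars IN.
Square (2°×1°, digits 0–9): 3.5359/2 → 1, 1.3540/1 → 1; chars 11.
Subsquare (5′×2.5′, letters a–x): 1.5359/0.0833333 → 18 → s, 0.3540/0.0416667 → 8 → i; chars si.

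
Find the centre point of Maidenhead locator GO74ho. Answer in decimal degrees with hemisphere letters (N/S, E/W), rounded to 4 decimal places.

54.6042° N, 45.3750° W

Field G=6, O=14: +6·20° lon, +14·10° lat → SW at lon -60°, lat 50°.
Square 7, 4: +7·2° lon, +4·1° lat → SW at lon -46°, lat 54°.
Subsquare h=7, o=14: +7·0.0833333° lon, +14·0.0416667° lat → SW at lon -45.4167°, lat 54.5833°.
Cell spans 0.0833333° lon × 0.0416667° lat. Centre is SW corner plus half of each.
latitude 54.6042° N, longitude 45.3750° W.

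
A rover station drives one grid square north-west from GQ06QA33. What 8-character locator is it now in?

Longitude extended square 3; −1 → 2.
Latitude extended square 3; +1 → 4.

GQ06qa24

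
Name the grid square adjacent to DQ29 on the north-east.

DR30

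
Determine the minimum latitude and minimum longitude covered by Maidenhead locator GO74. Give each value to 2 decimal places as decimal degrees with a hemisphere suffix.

54.00° N, 46.00° W

Field G=6, O=14: +6·20° lon, +14·10° lat → SW at lon -60°, lat 50°.
Square 7, 4: +7·2° lon, +4·1° lat → SW at lon -46°, lat 54°.
latitude 54.00° N, longitude 46.00° W.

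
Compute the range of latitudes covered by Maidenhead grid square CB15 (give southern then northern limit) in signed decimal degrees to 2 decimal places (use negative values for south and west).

-75.00, -74.00

Field C=2, B=1: +2·20° lon, +1·10° lat → SW at lon -140°, lat -80°.
Square 1, 5: +1·2° lon, +5·1° lat → SW at lon -138°, lat -75°.
Cell spans 2° lon × 1° lat.
south -75.00, north -74.00.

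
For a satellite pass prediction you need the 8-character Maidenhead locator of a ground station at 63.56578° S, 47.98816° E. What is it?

LC36xk84

Add 180° to longitude and 90° to latitude: 227.98816, 26.43422.
Field: lon ⌊227.98816/20⌋ = 11 → L; lat ⌊26.43422/10⌋ = 2 → C.
Square: lon ⌊7.98816/2⌋ = 3; lat ⌊6.43422/1⌋ = 6.
Subsquare: lon ⌊1.98816/0.0833333⌋ = 23 → x; lat ⌊0.43422/0.0416667⌋ = 10 → k.
Extended square: lon ⌊0.07149/0.00833333⌋ = 8; lat ⌊0.01755/0.00416667⌋ = 4.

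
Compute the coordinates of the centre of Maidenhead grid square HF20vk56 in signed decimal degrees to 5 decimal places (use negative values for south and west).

-39.55625, -34.20417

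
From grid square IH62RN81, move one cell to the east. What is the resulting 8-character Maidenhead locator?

Longitude extended square 8; +1 → 9.
The latitude characters are unchanged.

IH62rn91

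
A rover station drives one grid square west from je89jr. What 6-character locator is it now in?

JE89ir

Longitude subsquare j = 9; −1 → 8 = i.
The latitude characters are unchanged.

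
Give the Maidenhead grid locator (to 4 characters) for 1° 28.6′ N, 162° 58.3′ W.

AJ81

Shift to the Maidenhead origin (180°W, 90°S): lon 17.03, lat 91.48.
Field: lon ⌊17.03/20⌋ = 0 → A; lat ⌊91.48/10⌋ = 9 → J.
Square: lon ⌊17.03/2⌋ = 8; lat ⌊1.48/1⌋ = 1.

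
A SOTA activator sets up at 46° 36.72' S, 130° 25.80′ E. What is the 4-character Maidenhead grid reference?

Offset from 180°W / 90°S: lon 310.43°, lat 43.39°.
Field: lon ⌊310.43/20⌋ = 15 → P; lat ⌊43.39/10⌋ = 4 → E.
Square: lon ⌊10.43/2⌋ = 5; lat ⌊3.39/1⌋ = 3.

PE53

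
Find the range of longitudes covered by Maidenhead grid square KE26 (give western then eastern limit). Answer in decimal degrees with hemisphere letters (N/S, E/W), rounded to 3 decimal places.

24.000° E, 26.000° E

Field K=10, E=4: +10·20° lon, +4·10° lat → SW at lon 20°, lat -50°.
Square 2, 6: +2·2° lon, +6·1° lat → SW at lon 24°, lat -44°.
Cell spans 2° lon × 1° lat.
west 24.000° E, east 26.000° E.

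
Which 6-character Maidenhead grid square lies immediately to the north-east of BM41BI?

BM41cj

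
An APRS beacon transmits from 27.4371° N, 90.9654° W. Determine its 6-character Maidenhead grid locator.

Offset from 180°W / 90°S: lon 89.0346°, lat 117.4371°.
Field: lon ⌊89.0346/20⌋ = 4 → E; lat ⌊117.4371/10⌋ = 11 → L.
Square: lon ⌊9.0346/2⌋ = 4; lat ⌊7.4371/1⌋ = 7.
Subsquare: lon ⌊1.0346/0.0833333⌋ = 12 → m; lat ⌊0.4371/0.0416667⌋ = 10 → k.

EL47mk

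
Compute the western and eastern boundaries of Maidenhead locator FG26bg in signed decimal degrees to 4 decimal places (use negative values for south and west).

-75.9167, -75.8333

Field F=5, G=6: +5·20° lon, +6·10° lat → SW at lon -80°, lat -30°.
Square 2, 6: +2·2° lon, +6·1° lat → SW at lon -76°, lat -24°.
Subsquare b=1, g=6: +1·0.0833333° lon, +6·0.0416667° lat → SW at lon -75.9167°, lat -23.75°.
Cell spans 0.0833333° lon × 0.0416667° lat.
west -75.9167, east -75.8333.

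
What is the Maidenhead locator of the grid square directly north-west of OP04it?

Longitude subsquare i = 8; −1 → 7 = h.
Latitude subsquare t = 19; +1 → 20 = u.

OP04hu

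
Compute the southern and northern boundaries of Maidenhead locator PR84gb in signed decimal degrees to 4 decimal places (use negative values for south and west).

84.0417, 84.0833

Field P=15, R=17: +15·20° lon, +17·10° lat → SW at lon 120°, lat 80°.
Square 8, 4: +8·2° lon, +4·1° lat → SW at lon 136°, lat 84°.
Subsquare g=6, b=1: +6·0.0833333° lon, +1·0.0416667° lat → SW at lon 136.5°, lat 84.0417°.
Cell spans 0.0833333° lon × 0.0416667° lat.
south 84.0417, north 84.0833.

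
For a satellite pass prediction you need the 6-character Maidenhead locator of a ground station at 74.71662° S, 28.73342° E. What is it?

KB45ig

Offset from 180°W / 90°S: lon 208.7334°, lat 15.2834°.
Field: lon ⌊208.7334/20⌋ = 10 → K; lat ⌊15.2834/10⌋ = 1 → B.
Square: lon ⌊8.7334/2⌋ = 4; lat ⌊5.2834/1⌋ = 5.
Subsquare: lon ⌊0.7334/0.0833333⌋ = 8 → i; lat ⌊0.2834/0.0416667⌋ = 6 → g.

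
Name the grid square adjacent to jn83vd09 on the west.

Longitude extended square 0; −1 → -1, wraps to 9, carry into subsquare.
Longitude subsquare v = 21; −1 → 20 = u.
The latitude characters are unchanged.

JN83ud99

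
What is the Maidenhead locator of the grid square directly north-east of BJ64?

Longitude square 6; +1 → 7.
Latitude square 4; +1 → 5.

BJ75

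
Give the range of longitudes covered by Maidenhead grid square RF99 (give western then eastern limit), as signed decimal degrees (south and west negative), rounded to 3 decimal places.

Field R=17, F=5: +17·20° lon, +5·10° lat → SW at lon 160°, lat -40°.
Square 9, 9: +9·2° lon, +9·1° lat → SW at lon 178°, lat -31°.
Cell spans 2° lon × 1° lat.
west 178.000, east 180.000.

178.000, 180.000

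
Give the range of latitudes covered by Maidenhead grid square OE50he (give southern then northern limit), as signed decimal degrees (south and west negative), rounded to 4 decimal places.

-49.8333, -49.7917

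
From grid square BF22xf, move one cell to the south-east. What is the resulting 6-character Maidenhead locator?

BF32ae

Longitude subsquare x = 23; +1 → 24, wraps to 0 = a, carry into square.
Longitude square 2; +1 → 3.
Latitude subsquare f = 5; −1 → 4 = e.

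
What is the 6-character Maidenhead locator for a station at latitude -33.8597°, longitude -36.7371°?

HF16pd

Offset from 180°W / 90°S: lon 143.2629°, lat 56.1403°.
Field (20°×10°, letters A–R): lon ⌊143.2629/20⌋ = 7 → H; lat ⌊56.1403/10⌋ = 5 → F.
Square (2°×1°, digits 0–9): lon ⌊3.2629/2⌋ = 1; lat ⌊6.1403/1⌋ = 6.
Subsquare (5′×2.5′, letters a–x): lon ⌊1.2629/0.0833333⌋ = 15 → p; lat ⌊0.1403/0.0416667⌋ = 3 → d.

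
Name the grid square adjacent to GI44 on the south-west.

Longitude square 4; −1 → 3.
Latitude square 4; −1 → 3.

GI33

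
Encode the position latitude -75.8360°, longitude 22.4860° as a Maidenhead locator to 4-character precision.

Add 180° to longitude and 90° to latitude: 202.49, 14.16.
Field: lon ⌊202.49/20⌋ = 10 → K; lat ⌊14.16/10⌋ = 1 → B.
Square: lon ⌊2.49/2⌋ = 1; lat ⌊4.16/1⌋ = 4.

KB14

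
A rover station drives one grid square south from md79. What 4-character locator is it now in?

MD78

Latitude square 9; −1 → 8.
The longitude characters are unchanged.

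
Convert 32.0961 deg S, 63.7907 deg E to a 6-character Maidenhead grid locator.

MF17vv

Add 180° to longitude and 90° to latitude: 243.7907, 57.9039.
Field (20°×10°, letters A–R): lon ⌊243.7907/20⌋ = 12 → M; lat ⌊57.9039/10⌋ = 5 → F.
Square (2°×1°, digits 0–9): lon ⌊3.7907/2⌋ = 1; lat ⌊7.9039/1⌋ = 7.
Subsquare (5′×2.5′, letters a–x): lon ⌊1.7907/0.0833333⌋ = 21 → v; lat ⌊0.9039/0.0416667⌋ = 21 → v.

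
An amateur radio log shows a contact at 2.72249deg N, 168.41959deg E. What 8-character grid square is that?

RJ42fr03

Shift to the Maidenhead origin (180°W, 90°S): lon 348.41959, lat 92.72249.
Field: lon ⌊348.41959/20⌋ = 17 → R; lat ⌊92.72249/10⌋ = 9 → J.
Square: lon ⌊8.41959/2⌋ = 4; lat ⌊2.72249/1⌋ = 2.
Subsquare: lon ⌊0.41959/0.0833333⌋ = 5 → f; lat ⌊0.72249/0.0416667⌋ = 17 → r.
Extended square: lon ⌊0.00292/0.00833333⌋ = 0; lat ⌊0.01416/0.00416667⌋ = 3.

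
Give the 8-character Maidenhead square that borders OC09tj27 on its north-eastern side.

OC09tj38

Longitude extended square 2; +1 → 3.
Latitude extended square 7; +1 → 8.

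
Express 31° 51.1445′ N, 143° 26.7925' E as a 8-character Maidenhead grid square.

QM11ru34

Offset from 180°W / 90°S: lon 323.44654°, lat 121.85241°.
Field: lon ⌊323.44654/20⌋ = 16 → Q; lat ⌊121.85241/10⌋ = 12 → M.
Square: lon ⌊3.44654/2⌋ = 1; lat ⌊1.85241/1⌋ = 1.
Subsquare: lon ⌊1.44654/0.0833333⌋ = 17 → r; lat ⌊0.85241/0.0416667⌋ = 20 → u.
Extended square: lon ⌊0.02988/0.00833333⌋ = 3; lat ⌊0.01907/0.00416667⌋ = 4.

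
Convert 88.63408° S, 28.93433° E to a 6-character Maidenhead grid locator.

KA41li

Offset from 180°W / 90°S: lon 208.9343°, lat 1.3659°.
Field (20°×10°, letters A–R): 208.9343/20 → 10 → K, 1.3659/10 → 0 → A; chars KA.
Square (2°×1°, digits 0–9): 8.9343/2 → 4, 1.3659/1 → 1; chars 41.
Subsquare (5′×2.5′, letters a–x): 0.9343/0.0833333 → 11 → l, 0.3659/0.0416667 → 8 → i; chars li.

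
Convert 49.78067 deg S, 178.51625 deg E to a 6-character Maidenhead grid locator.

RE90gf

Offset from 180°W / 90°S: lon 358.5163°, lat 40.2193°.
Field (20°×10°, letters A–R): lon ⌊358.5163/20⌋ = 17 → R; lat ⌊40.2193/10⌋ = 4 → E.
Square (2°×1°, digits 0–9): lon ⌊18.5163/2⌋ = 9; lat ⌊0.2193/1⌋ = 0.
Subsquare (5′×2.5′, letters a–x): lon ⌊0.5163/0.0833333⌋ = 6 → g; lat ⌊0.2193/0.0416667⌋ = 5 → f.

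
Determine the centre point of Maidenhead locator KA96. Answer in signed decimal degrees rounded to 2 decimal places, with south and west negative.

-83.50, 39.00

Field K=10, A=0: +10·20° lon, +0·10° lat → SW at lon 20°, lat -90°.
Square 9, 6: +9·2° lon, +6·1° lat → SW at lon 38°, lat -84°.
Cell spans 2° lon × 1° lat. Centre is SW corner plus half of each.
latitude -83.50, longitude 39.00.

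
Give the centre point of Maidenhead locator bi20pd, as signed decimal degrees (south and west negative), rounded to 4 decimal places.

-9.8542, -154.7083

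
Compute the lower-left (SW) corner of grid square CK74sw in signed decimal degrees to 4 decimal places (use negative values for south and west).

Field C=2, K=10: +2·20° lon, +10·10° lat → SW at lon -140°, lat 10°.
Square 7, 4: +7·2° lon, +4·1° lat → SW at lon -126°, lat 14°.
Subsquare s=18, w=22: +18·0.0833333° lon, +22·0.0416667° lat → SW at lon -124.5°, lat 14.9167°.
latitude 14.9167, longitude -124.5000.

14.9167, -124.5000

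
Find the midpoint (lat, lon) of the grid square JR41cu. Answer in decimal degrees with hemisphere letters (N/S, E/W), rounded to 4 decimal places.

Field J=9, R=17: +9·20° lon, +17·10° lat → SW at lon 0°, lat 80°.
Square 4, 1: +4·2° lon, +1·1° lat → SW at lon 8°, lat 81°.
Subsquare c=2, u=20: +2·0.0833333° lon, +20·0.0416667° lat → SW at lon 8.16667°, lat 81.8333°.
Cell spans 0.0833333° lon × 0.0416667° lat. Centre is SW corner plus half of each.
latitude 81.8542° N, longitude 8.2083° E.

81.8542° N, 8.2083° E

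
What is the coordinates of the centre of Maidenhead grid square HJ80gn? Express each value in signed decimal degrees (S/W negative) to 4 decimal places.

0.5625, -23.4583

Field H=7, J=9: +7·20° lon, +9·10° lat → SW at lon -40°, lat 0°.
Square 8, 0: +8·2° lon, +0·1° lat → SW at lon -24°, lat 0°.
Subsquare g=6, n=13: +6·0.0833333° lon, +13·0.0416667° lat → SW at lon -23.5°, lat 0.541667°.
Cell spans 0.0833333° lon × 0.0416667° lat. Centre is SW corner plus half of each.
latitude 0.5625, longitude -23.4583.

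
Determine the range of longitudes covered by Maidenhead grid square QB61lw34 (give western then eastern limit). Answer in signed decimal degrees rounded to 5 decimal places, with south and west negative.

152.94167, 152.95000

Field Q=16, B=1: +16·20° lon, +1·10° lat → SW at lon 140°, lat -80°.
Square 6, 1: +6·2° lon, +1·1° lat → SW at lon 152°, lat -79°.
Subsquare l=11, w=22: +11·0.0833333° lon, +22·0.0416667° lat → SW at lon 152.917°, lat -78.0833°.
Extended square 3, 4: +3·0.00833333° lon, +4·0.00416667° lat → SW at lon 152.942°, lat -78.0667°.
Cell spans 0.00833333° lon × 0.00416667° lat.
west 152.94167, east 152.95000.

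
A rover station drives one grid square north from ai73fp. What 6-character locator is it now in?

Latitude subsquare p = 15; +1 → 16 = q.
The longitude characters are unchanged.

AI73fq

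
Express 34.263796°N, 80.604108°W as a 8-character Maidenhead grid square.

EM94qg73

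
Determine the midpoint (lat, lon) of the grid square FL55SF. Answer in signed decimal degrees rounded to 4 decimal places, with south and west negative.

Field F=5, L=11: +5·20° lon, +11·10° lat → SW at lon -80°, lat 20°.
Square 5, 5: +5·2° lon, +5·1° lat → SW at lon -70°, lat 25°.
Subsquare s=18, f=5: +18·0.0833333° lon, +5·0.0416667° lat → SW at lon -68.5°, lat 25.2083°.
Cell spans 0.0833333° lon × 0.0416667° lat. Centre is SW corner plus half of each.
latitude 25.2292, longitude -68.4583.

25.2292, -68.4583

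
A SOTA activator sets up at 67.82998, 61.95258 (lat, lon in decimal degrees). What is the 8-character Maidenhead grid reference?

MP07xt49

Offset from 180°W / 90°S: lon 241.95258°, lat 157.82998°.
Field (20°×10°, letters A–R): 241.95258/20 → 12 → M, 157.82998/10 → 15 → P; chars MP.
Square (2°×1°, digits 0–9): 1.95258/2 → 0, 7.82998/1 → 7; chars 07.
Subsquare (5′×2.5′, letters a–x): 1.95258/0.0833333 → 23 → x, 0.82998/0.0416667 → 19 → t; chars xt.
Extended square (30″×15″, digits 0–9): 0.03591/0.00833333 → 4, 0.03831/0.00416667 → 9; chars 49.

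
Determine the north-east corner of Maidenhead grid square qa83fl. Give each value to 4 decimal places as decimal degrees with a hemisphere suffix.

86.5000° S, 156.5000° E

Field Q=16, A=0: +16·20° lon, +0·10° lat → SW at lon 140°, lat -90°.
Square 8, 3: +8·2° lon, +3·1° lat → SW at lon 156°, lat -87°.
Subsquare f=5, l=11: +5·0.0833333° lon, +11·0.0416667° lat → SW at lon 156.417°, lat -86.5417°.
Cell spans 0.0833333° lon × 0.0416667° lat. NE corner is SW corner plus one full cell.
latitude 86.5000° S, longitude 156.5000° E.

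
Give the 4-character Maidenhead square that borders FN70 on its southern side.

FM79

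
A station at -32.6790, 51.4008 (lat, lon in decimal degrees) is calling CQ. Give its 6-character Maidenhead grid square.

LF57qh

Add 180° to longitude and 90° to latitude: 231.4008, 57.3210.
Field: lon ⌊231.4008/20⌋ = 11 → L; lat ⌊57.3210/10⌋ = 5 → F.
Square: lon ⌊11.4008/2⌋ = 5; lat ⌊7.3210/1⌋ = 7.
Subsquare: lon ⌊1.4008/0.0833333⌋ = 16 → q; lat ⌊0.3210/0.0416667⌋ = 7 → h.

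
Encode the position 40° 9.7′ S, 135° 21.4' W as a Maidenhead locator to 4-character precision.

Shift to the Maidenhead origin (180°W, 90°S): lon 44.64, lat 49.84.
Field (20°×10°, letters A–R): lon ⌊44.64/20⌋ = 2 → C; lat ⌊49.84/10⌋ = 4 → E.
Square (2°×1°, digits 0–9): lon ⌊4.64/2⌋ = 2; lat ⌊9.84/1⌋ = 9.

CE29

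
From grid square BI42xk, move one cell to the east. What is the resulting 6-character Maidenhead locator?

BI52ak

Longitude subsquare x = 23; +1 → 24, wraps to 0 = a, carry into square.
Longitude square 4; +1 → 5.
The latitude characters are unchanged.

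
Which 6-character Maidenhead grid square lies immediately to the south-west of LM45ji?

Longitude subsquare j = 9; −1 → 8 = i.
Latitude subsquare i = 8; −1 → 7 = h.

LM45ih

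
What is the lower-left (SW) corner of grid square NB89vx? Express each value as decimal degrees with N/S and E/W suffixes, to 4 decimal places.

70.0417° S, 97.7500° E

Field N=13, B=1: +13·20° lon, +1·10° lat → SW at lon 80°, lat -80°.
Square 8, 9: +8·2° lon, +9·1° lat → SW at lon 96°, lat -71°.
Subsquare v=21, x=23: +21·0.0833333° lon, +23·0.0416667° lat → SW at lon 97.75°, lat -70.0417°.
latitude 70.0417° S, longitude 97.7500° E.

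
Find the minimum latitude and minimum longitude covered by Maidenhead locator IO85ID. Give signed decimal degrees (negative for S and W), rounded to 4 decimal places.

55.1250, -3.3333

Field I=8, O=14: +8·20° lon, +14·10° lat → SW at lon -20°, lat 50°.
Square 8, 5: +8·2° lon, +5·1° lat → SW at lon -4°, lat 55°.
Subsquare i=8, d=3: +8·0.0833333° lon, +3·0.0416667° lat → SW at lon -3.33333°, lat 55.125°.
latitude 55.1250, longitude -3.3333.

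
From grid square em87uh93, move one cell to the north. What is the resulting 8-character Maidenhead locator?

Latitude extended square 3; +1 → 4.
The longitude characters are unchanged.

EM87uh94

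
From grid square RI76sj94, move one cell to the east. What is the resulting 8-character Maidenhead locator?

RI76tj04

Longitude extended square 9; +1 → 10, wraps to 0, carry into subsquare.
Longitude subsquare s = 18; +1 → 19 = t.
The latitude characters are unchanged.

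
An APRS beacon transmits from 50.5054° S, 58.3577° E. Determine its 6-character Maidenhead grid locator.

Offset from 180°W / 90°S: lon 238.3577°, lat 39.4946°.
Field (20°×10°, letters A–R): 238.3577/20 → 11 → L, 39.4946/10 → 3 → D; chars LD.
Square (2°×1°, digits 0–9): 18.3577/2 → 9, 9.4946/1 → 9; chars 99.
Subsquare (5′×2.5′, letters a–x): 0.3577/0.0833333 → 4 → e, 0.4946/0.0416667 → 11 → l; chars el.

LD99el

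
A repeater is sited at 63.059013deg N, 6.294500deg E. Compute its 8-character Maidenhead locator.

JP33db54

Add 180° to longitude and 90° to latitude: 186.29450, 153.05901.
Field: 186.29450/20 → 9 → J, 153.05901/10 → 15 → P; chars JP.
Square: 6.29450/2 → 3, 3.05901/1 → 3; chars 33.
Subsquare: 0.29450/0.0833333 → 3 → d, 0.05901/0.0416667 → 1 → b; chars db.
Extended square: 0.04450/0.00833333 → 5, 0.01735/0.00416667 → 4; chars 54.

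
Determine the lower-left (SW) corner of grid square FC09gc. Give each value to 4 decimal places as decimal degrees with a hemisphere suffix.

60.9167° S, 79.5000° W

Field F=5, C=2: +5·20° lon, +2·10° lat → SW at lon -80°, lat -70°.
Square 0, 9: +0·2° lon, +9·1° lat → SW at lon -80°, lat -61°.
Subsquare g=6, c=2: +6·0.0833333° lon, +2·0.0416667° lat → SW at lon -79.5°, lat -60.9167°.
latitude 60.9167° S, longitude 79.5000° W.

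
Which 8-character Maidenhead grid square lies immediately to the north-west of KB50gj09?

Longitude extended square 0; −1 → -1, wraps to 9, carry into subsquare.
Longitude subsquare g = 6; −1 → 5 = f.
Latitude extended square 9; +1 → 10, wraps to 0, carry into subsquare.
Latitude subsquare j = 9; +1 → 10 = k.

KB50fk90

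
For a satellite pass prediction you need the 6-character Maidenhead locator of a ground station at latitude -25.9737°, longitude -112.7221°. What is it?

DG34pa

Shift to the Maidenhead origin (180°W, 90°S): lon 67.2779, lat 64.0263.
Field: 67.2779/20 → 3 → D, 64.0263/10 → 6 → G; chars DG.
Square: 7.2779/2 → 3, 4.0263/1 → 4; chars 34.
Subsquare: 1.2779/0.0833333 → 15 → p, 0.0263/0.0416667 → 0 → a; chars pa.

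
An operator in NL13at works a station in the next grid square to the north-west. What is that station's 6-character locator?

NL03xu

Longitude subsquare a = 0; −1 → -1, wraps to 23 = x, carry into square.
Longitude square 1; −1 → 0.
Latitude subsquare t = 19; +1 → 20 = u.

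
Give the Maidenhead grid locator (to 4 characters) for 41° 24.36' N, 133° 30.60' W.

CN31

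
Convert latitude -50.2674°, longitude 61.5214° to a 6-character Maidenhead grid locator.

Shift to the Maidenhead origin (180°W, 90°S): lon 241.5214, lat 39.7326.
Field: lon ⌊241.5214/20⌋ = 12 → M; lat ⌊39.7326/10⌋ = 3 → D.
Square: lon ⌊1.5214/2⌋ = 0; lat ⌊9.7326/1⌋ = 9.
Subsquare: lon ⌊1.5214/0.0833333⌋ = 18 → s; lat ⌊0.7326/0.0416667⌋ = 17 → r.

MD09sr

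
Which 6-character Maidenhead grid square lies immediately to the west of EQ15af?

Longitude subsquare a = 0; −1 → -1, wraps to 23 = x, carry into square.
Longitude square 1; −1 → 0.
The latitude characters are unchanged.

EQ05xf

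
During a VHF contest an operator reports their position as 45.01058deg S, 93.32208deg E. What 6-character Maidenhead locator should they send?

NE64px

Offset from 180°W / 90°S: lon 273.3221°, lat 44.9894°.
Field (20°×10°, letters A–R): lon ⌊273.3221/20⌋ = 13 → N; lat ⌊44.9894/10⌋ = 4 → E.
Square (2°×1°, digits 0–9): lon ⌊13.3221/2⌋ = 6; lat ⌊4.9894/1⌋ = 4.
Subsquare (5′×2.5′, letters a–x): lon ⌊1.3221/0.0833333⌋ = 15 → p; lat ⌊0.9894/0.0416667⌋ = 23 → x.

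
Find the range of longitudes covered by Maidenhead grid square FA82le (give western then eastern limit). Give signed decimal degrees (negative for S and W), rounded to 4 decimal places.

-63.0833, -63.0000

Field F=5, A=0: +5·20° lon, +0·10° lat → SW at lon -80°, lat -90°.
Square 8, 2: +8·2° lon, +2·1° lat → SW at lon -64°, lat -88°.
Subsquare l=11, e=4: +11·0.0833333° lon, +4·0.0416667° lat → SW at lon -63.0833°, lat -87.8333°.
Cell spans 0.0833333° lon × 0.0416667° lat.
west -63.0833, east -63.0000.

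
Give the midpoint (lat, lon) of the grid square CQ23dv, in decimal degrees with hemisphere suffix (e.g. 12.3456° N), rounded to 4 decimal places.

73.8958° N, 135.7083° W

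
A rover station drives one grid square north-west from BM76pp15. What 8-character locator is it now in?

Longitude extended square 1; −1 → 0.
Latitude extended square 5; +1 → 6.

BM76pp06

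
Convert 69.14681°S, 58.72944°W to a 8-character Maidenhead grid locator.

GC00pu24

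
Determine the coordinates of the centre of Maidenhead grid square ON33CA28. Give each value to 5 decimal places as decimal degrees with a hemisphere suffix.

Field O=14, N=13: +14·20° lon, +13·10° lat → SW at lon 100°, lat 40°.
Square 3, 3: +3·2° lon, +3·1° lat → SW at lon 106°, lat 43°.
Subsquare c=2, a=0: +2·0.0833333° lon, +0·0.0416667° lat → SW at lon 106.167°, lat 43°.
Extended square 2, 8: +2·0.00833333° lon, +8·0.00416667° lat → SW at lon 106.183°, lat 43.0333°.
Cell spans 0.00833333° lon × 0.00416667° lat. Centre is SW corner plus half of each.
latitude 43.03542° N, longitude 106.18750° E.

43.03542° N, 106.18750° E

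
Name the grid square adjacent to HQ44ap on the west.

Longitude subsquare a = 0; −1 → -1, wraps to 23 = x, carry into square.
Longitude square 4; −1 → 3.
The latitude characters are unchanged.

HQ34xp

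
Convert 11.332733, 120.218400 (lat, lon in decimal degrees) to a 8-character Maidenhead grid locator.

PK01ch69

Shift to the Maidenhead origin (180°W, 90°S): lon 300.21840, lat 101.33273.
Field: 300.21840/20 → 15 → P, 101.33273/10 → 10 → K; chars PK.
Square: 0.21840/2 → 0, 1.33273/1 → 1; chars 01.
Subsquare: 0.21840/0.0833333 → 2 → c, 0.33273/0.0416667 → 7 → h; chars ch.
Extended square: 0.05173/0.00833333 → 6, 0.04107/0.00416667 → 9; chars 69.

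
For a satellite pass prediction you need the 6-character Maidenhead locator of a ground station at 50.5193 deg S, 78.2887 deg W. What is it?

FD09ul

Add 180° to longitude and 90° to latitude: 101.7113, 39.4807.
Field (20°×10°, letters A–R): lon ⌊101.7113/20⌋ = 5 → F; lat ⌊39.4807/10⌋ = 3 → D.
Square (2°×1°, digits 0–9): lon ⌊1.7113/2⌋ = 0; lat ⌊9.4807/1⌋ = 9.
Subsquare (5′×2.5′, letters a–x): lon ⌊1.7113/0.0833333⌋ = 20 → u; lat ⌊0.4807/0.0416667⌋ = 11 → l.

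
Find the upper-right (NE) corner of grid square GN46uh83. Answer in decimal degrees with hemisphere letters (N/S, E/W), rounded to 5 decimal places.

46.30833° N, 50.25833° W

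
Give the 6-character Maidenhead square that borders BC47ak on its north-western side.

BC37xl

Longitude subsquare a = 0; −1 → -1, wraps to 23 = x, carry into square.
Longitude square 4; −1 → 3.
Latitude subsquare k = 10; +1 → 11 = l.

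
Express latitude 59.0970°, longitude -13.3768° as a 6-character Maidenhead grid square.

Shift to the Maidenhead origin (180°W, 90°S): lon 166.6232, lat 149.0970.
Field: lon ⌊166.6232/20⌋ = 8 → I; lat ⌊149.0970/10⌋ = 14 → O.
Square: lon ⌊6.6232/2⌋ = 3; lat ⌊9.0970/1⌋ = 9.
Subsquare: lon ⌊0.6232/0.0833333⌋ = 7 → h; lat ⌊0.0970/0.0416667⌋ = 2 → c.

IO39hc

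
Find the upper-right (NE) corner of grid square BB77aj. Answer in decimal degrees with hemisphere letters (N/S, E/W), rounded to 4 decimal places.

72.5833° S, 145.9167° W

Field B=1, B=1: +1·20° lon, +1·10° lat → SW at lon -160°, lat -80°.
Square 7, 7: +7·2° lon, +7·1° lat → SW at lon -146°, lat -73°.
Subsquare a=0, j=9: +0·0.0833333° lon, +9·0.0416667° lat → SW at lon -146°, lat -72.625°.
Cell spans 0.0833333° lon × 0.0416667° lat. NE corner is SW corner plus one full cell.
latitude 72.5833° S, longitude 145.9167° W.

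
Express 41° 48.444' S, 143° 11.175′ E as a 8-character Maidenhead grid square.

Add 180° to longitude and 90° to latitude: 323.18625, 48.19260.
Field (20°×10°, letters A–R): 323.18625/20 → 16 → Q, 48.19260/10 → 4 → E; chars QE.
Square (2°×1°, digits 0–9): 3.18625/2 → 1, 8.19260/1 → 8; chars 18.
Subsquare (5′×2.5′, letters a–x): 1.18625/0.0833333 → 14 → o, 0.19260/0.0416667 → 4 → e; chars oe.
Extended square (30″×15″, digits 0–9): 0.01958/0.00833333 → 2, 0.02593/0.00416667 → 6; chars 26.

QE18oe26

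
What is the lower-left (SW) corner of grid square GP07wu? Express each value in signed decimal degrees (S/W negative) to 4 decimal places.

67.8333, -58.1667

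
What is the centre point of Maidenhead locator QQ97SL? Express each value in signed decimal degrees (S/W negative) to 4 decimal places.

77.4792, 159.5417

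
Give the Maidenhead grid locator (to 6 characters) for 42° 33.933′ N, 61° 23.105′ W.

Offset from 180°W / 90°S: lon 118.6149°, lat 132.5656°.
Field: lon ⌊118.6149/20⌋ = 5 → F; lat ⌊132.5656/10⌋ = 13 → N.
Square: lon ⌊18.6149/2⌋ = 9; lat ⌊2.5656/1⌋ = 2.
Subsquare: lon ⌊0.6149/0.0833333⌋ = 7 → h; lat ⌊0.5656/0.0416667⌋ = 13 → n.

FN92hn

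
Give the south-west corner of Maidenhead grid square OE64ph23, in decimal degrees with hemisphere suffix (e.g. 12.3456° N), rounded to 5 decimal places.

Field O=14, E=4: +14·20° lon, +4·10° lat → SW at lon 100°, lat -50°.
Square 6, 4: +6·2° lon, +4·1° lat → SW at lon 112°, lat -46°.
Subsquare p=15, h=7: +15·0.0833333° lon, +7·0.0416667° lat → SW at lon 113.25°, lat -45.7083°.
Extended square 2, 3: +2·0.00833333° lon, +3·0.00416667° lat → SW at lon 113.267°, lat -45.6958°.
latitude 45.69583° S, longitude 113.26667° E.

45.69583° S, 113.26667° E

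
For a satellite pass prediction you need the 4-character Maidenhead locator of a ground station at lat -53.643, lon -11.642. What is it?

ID46

Shift to the Maidenhead origin (180°W, 90°S): lon 168.36, lat 36.36.
Field (20°×10°, letters A–R): lon ⌊168.36/20⌋ = 8 → I; lat ⌊36.36/10⌋ = 3 → D.
Square (2°×1°, digits 0–9): lon ⌊8.36/2⌋ = 4; lat ⌊6.36/1⌋ = 6.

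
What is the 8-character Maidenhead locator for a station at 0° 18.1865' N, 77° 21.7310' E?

MJ80qh32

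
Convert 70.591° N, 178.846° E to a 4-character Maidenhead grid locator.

Shift to the Maidenhead origin (180°W, 90°S): lon 358.85, lat 160.59.
Field (20°×10°, letters A–R): 358.85/20 → 17 → R, 160.59/10 → 16 → Q; chars RQ.
Square (2°×1°, digits 0–9): 18.85/2 → 9, 0.59/1 → 0; chars 90.

RQ90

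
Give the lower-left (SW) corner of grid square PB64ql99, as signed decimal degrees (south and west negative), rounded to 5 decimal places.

Field P=15, B=1: +15·20° lon, +1·10° lat → SW at lon 120°, lat -80°.
Square 6, 4: +6·2° lon, +4·1° lat → SW at lon 132°, lat -76°.
Subsquare q=16, l=11: +16·0.0833333° lon, +11·0.0416667° lat → SW at lon 133.333°, lat -75.5417°.
Extended square 9, 9: +9·0.00833333° lon, +9·0.00416667° lat → SW at lon 133.408°, lat -75.5042°.
latitude -75.50417, longitude 133.40833.

-75.50417, 133.40833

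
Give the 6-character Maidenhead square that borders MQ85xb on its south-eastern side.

MQ95aa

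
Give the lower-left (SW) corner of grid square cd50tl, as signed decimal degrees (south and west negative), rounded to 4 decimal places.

Field C=2, D=3: +2·20° lon, +3·10° lat → SW at lon -140°, lat -60°.
Square 5, 0: +5·2° lon, +0·1° lat → SW at lon -130°, lat -60°.
Subsquare t=19, l=11: +19·0.0833333° lon, +11·0.0416667° lat → SW at lon -128.417°, lat -59.5417°.
latitude -59.5417, longitude -128.4167.

-59.5417, -128.4167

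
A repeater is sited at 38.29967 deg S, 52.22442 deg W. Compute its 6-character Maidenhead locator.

GF31vq

Add 180° to longitude and 90° to latitude: 127.7756, 51.7003.
Field: 127.7756/20 → 6 → G, 51.7003/10 → 5 → F; chars GF.
Square: 7.7756/2 → 3, 1.7003/1 → 1; chars 31.
Subsquare: 1.7756/0.0833333 → 21 → v, 0.7003/0.0416667 → 16 → q; chars vq.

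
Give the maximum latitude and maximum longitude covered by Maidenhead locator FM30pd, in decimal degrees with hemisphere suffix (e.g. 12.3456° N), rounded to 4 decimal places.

30.1667° N, 72.6667° W

Field F=5, M=12: +5·20° lon, +12·10° lat → SW at lon -80°, lat 30°.
Square 3, 0: +3·2° lon, +0·1° lat → SW at lon -74°, lat 30°.
Subsquare p=15, d=3: +15·0.0833333° lon, +3·0.0416667° lat → SW at lon -72.75°, lat 30.125°.
Cell spans 0.0833333° lon × 0.0416667° lat. NE corner is SW corner plus one full cell.
latitude 30.1667° N, longitude 72.6667° W.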